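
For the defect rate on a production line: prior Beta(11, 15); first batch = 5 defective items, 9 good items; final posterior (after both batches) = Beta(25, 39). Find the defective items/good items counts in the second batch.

Sequential conjugate updates are equivalent to a single update on the pooled data, so total successes = posterior α − prior α and total failures = posterior β − prior β.
Total across both batches: 25−11=14 defective items, 39−15=24 good items.
Subtract the first batch: 14−5=9 defective items and 24−9=15 good items.

9 defective items and 15 good items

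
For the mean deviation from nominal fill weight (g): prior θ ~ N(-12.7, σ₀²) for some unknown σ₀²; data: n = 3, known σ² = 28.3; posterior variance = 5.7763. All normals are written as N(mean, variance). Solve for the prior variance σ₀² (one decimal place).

Posterior precision equals prior precision plus data precision: 1/σ_n² = 1/σ₀² + n/σ².
So 1/σ₀² = 1/5.7763 − 3/28.3 = 0.173121 − 0.106007 = 0.067114.
Hence σ₀² = 1/0.067114 ≈ 14.9.

σ₀² = 14.9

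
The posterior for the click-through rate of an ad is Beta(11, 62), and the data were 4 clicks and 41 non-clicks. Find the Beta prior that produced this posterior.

A Beta(α, β) prior with s successes and f failures in binomial data gives a Beta(α+s, β+f) posterior.
Subtract the data counts: 11−4=7, 62−41=21.

Beta(7, 21)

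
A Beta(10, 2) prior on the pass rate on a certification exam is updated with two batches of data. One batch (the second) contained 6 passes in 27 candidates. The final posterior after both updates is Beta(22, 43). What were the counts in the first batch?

Because Beta–binomial updating is additive in the counts, the combined data contributed (α_post−α_prior, β_post−β_prior) successes and failures.
Total across both batches: 22−10=12 passes, 43−2=41 failures.
Subtract the second batch: 12−6=6 passes and 41−21=20 failures.

6 passes and 20 failures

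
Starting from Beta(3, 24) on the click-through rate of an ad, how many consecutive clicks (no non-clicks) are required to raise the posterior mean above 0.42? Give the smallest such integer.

After k clicks and 0 non-clicks the posterior is Beta(3+k, 24), with mean (3+k)/(3+24+k).
Set (3+k)/(27+k) > 0.42 and solve: k > (0.42·27 − 3)/(1 − 0.42) = 14.379.
The smallest integer exceeding 14.379 is 15.

k = 15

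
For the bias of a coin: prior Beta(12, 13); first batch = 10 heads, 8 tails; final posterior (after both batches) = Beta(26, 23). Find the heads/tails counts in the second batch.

Because Beta–binomial updating is additive in the counts, the combined data contributed (α_post−α_prior, β_post−β_prior) successes and failures.
Total across both batches: 26−12=14 heads, 23−13=10 tails.
Subtract the first batch: 14−10=4 heads and 10−8=2 tails.

4 heads and 2 tails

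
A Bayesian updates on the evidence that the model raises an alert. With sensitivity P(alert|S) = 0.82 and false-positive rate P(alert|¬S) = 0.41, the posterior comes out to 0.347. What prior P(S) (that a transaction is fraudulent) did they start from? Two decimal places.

Bayes' rule in odds form gives O(S|E) = O(S)·[P(E|S)/P(E|¬S)], hence O(S) = O(S|E)/LR.
Posterior odds = 0.347/(1−0.347) = 0.5314. LR = 0.82/0.41 = 2.0000.
Prior odds = 0.5314/2.0000 = 0.2657, so P(S) = 0.2657/(1+0.2657) ≈ 0.21.

P(S) = 0.21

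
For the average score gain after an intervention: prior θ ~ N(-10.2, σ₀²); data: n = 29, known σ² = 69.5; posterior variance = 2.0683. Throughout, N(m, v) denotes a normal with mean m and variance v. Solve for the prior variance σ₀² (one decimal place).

For the Normal–Normal model with known σ², precisions add: τ_n = τ₀ + n/σ².
So 1/σ₀² = 1/2.0683 − 29/69.5 = 0.483489 − 0.417266 = 0.066223.
Hence σ₀² = 1/0.066223 ≈ 15.1.

σ₀² = 15.1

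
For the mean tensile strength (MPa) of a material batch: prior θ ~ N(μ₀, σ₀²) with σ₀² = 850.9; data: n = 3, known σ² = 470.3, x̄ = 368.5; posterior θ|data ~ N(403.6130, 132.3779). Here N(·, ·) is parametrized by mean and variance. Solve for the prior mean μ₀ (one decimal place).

With known observation variance, the Normal–Normal posterior has precision τ_n = τ₀ + n/σ² and mean μ_n = (τ₀μ₀ + (n/σ²)x̄)/τ_n.
Here τ₀ = 1/850.9 = 0.001175 and τ_data = 3/470.3 = 0.006379, so τ_n = 0.007554.
Rearranging for μ₀: μ₀ = (μ_n·τ_n − τ_data·x̄)/τ₀ = (403.6130·0.007554 − 0.006379·368.5) / 0.001175 = 0.698231/0.001175 ≈ 594.2.

μ₀ = 594.2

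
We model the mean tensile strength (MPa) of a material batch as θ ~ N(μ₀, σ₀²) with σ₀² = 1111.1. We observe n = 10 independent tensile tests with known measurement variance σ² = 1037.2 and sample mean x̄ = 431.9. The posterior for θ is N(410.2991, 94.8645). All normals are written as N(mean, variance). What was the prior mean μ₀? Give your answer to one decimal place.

The posterior mean is a precision-weighted average: μ_n = (τ₀μ₀ + τ_data·x̄)/(τ₀+τ_data), with τ₀=1/σ₀² and τ_data=n/σ².
Here τ₀ = 1/1111.1 = 0.000900 and τ_data = 10/1037.2 = 0.009641, so τ_n = 0.010541.
Rearranging for μ₀: μ₀ = (μ_n·τ_n − τ_data·x̄)/τ₀ = (410.2991·0.010541 − 0.009641·431.9) / 0.000900 = 0.161015/0.000900 ≈ 178.9.

μ₀ = 178.9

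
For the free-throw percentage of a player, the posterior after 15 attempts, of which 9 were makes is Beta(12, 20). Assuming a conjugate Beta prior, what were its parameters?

Under Beta–binomial conjugacy the posterior parameters are (a+s, b+f).
So a = 12 − 9 = 3 and b = 20 − 6 = 14.

Beta(3, 14)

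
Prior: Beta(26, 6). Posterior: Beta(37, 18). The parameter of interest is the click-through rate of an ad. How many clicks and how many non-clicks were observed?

A Beta(a, b) prior with s successes and f failures in binomial data gives a Beta(a+s, b+f) posterior.
So s = 37 − 26 = 11 and f = 18 − 6 = 12.

11 clicks and 12 non-clicks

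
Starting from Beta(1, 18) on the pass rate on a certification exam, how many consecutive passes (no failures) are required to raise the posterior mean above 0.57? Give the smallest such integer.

k = 23

After k passes and 0 failures the posterior is Beta(1+k, 18), with mean (1+k)/(1+18+k).
Set (1+k)/(19+k) > 0.57 and solve: k > (0.57·19 − 1)/(1 − 0.57) = 22.860.
The smallest integer exceeding 22.860 is 23, and checking k=23: (24)/(42) = 0.5714 > 0.57.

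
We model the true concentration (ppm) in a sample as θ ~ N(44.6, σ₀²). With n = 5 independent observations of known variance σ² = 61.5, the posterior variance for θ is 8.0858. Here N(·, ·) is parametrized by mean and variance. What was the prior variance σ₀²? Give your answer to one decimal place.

σ₀² = 23.6

Posterior precision equals prior precision plus data precision: 1/σ_n² = 1/σ₀² + n/σ².
So 1/σ₀² = 1/8.0858 − 5/61.5 = 0.123674 − 0.081301 = 0.042373.
Hence σ₀² = 1/0.042373 ≈ 23.6.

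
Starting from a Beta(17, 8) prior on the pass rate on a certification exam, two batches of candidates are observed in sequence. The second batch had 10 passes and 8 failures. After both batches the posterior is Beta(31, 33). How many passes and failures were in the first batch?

Sequential conjugate updates are equivalent to a single update on the pooled data, so total successes = posterior α − prior α and total failures = posterior β − prior β.
Total across both batches: 31−17=14 passes, 33−8=25 failures.
Subtract the second batch: 14−10=4 passes and 25−8=17 failures.

4 passes and 17 failures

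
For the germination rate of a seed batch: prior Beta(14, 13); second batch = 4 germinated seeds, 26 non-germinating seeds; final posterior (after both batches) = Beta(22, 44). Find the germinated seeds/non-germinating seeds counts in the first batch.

4 germinated seeds and 5 non-germinating seeds

Because Beta–binomial updating is additive in the counts, the combined data contributed (α_post−α_prior, β_post−β_prior) successes and failures.
Total across both batches: 22−14=8 germinated seeds, 44−13=31 non-germinating seeds.
Subtract the second batch: 8−4=4 germinated seeds and 31−26=5 non-germinating seeds.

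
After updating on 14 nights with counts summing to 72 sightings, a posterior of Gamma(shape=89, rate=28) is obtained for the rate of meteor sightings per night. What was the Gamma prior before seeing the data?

Gamma(shape=17, rate=14)

A Gamma(α, β) prior (rate parametrization) on a Poisson rate with n observations summing to S gives posterior Gamma(α+S, β+n).
So α = 89 − 72 = 17 and β = 28 − 14 = 14.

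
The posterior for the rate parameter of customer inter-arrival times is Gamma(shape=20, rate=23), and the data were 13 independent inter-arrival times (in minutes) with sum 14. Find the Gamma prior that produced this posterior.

Gamma(shape=7, rate=9)

For an exponential likelihood with a Gamma(α, β) prior on the rate, n observations with total T give posterior Gamma(α+n, β+T).
So α = 20 − 13 = 7 and β = 23 − 14 = 9.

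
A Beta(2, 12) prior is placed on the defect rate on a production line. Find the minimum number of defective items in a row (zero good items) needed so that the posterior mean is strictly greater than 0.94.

After k defective items and 0 good items the posterior is Beta(2+k, 12), with mean (2+k)/(2+12+k).
Set (2+k)/(14+k) > 0.94 and solve: k > (0.94·14 − 2)/(1 − 0.94) = 186.000.
The smallest integer exceeding 186.000 is 187.

k = 187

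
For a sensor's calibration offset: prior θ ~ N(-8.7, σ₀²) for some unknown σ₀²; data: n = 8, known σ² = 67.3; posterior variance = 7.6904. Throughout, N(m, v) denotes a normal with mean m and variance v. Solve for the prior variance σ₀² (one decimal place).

For the Normal–Normal model with known σ², precisions add: τ_n = τ₀ + n/σ².
So 1/σ₀² = 1/7.6904 − 8/67.3 = 0.130032 − 0.118871 = 0.011161.
Hence σ₀² = 1/0.011161 ≈ 89.6.

σ₀² = 89.6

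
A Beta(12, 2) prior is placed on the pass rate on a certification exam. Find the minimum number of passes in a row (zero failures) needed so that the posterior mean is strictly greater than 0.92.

After k passes and 0 failures the posterior is Beta(12+k, 2), with mean (12+k)/(12+2+k).
Set (12+k)/(14+k) > 0.92 and solve: k > (0.92·14 − 12)/(1 − 0.92) = 11.000.
The smallest integer exceeding 11.000 is 12.

k = 12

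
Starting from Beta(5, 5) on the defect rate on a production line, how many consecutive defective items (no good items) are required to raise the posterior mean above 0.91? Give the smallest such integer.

After k defective items and 0 good items the posterior is Beta(5+k, 5), with mean (5+k)/(5+5+k).
Set (5+k)/(10+k) > 0.91 and solve: k > (0.91·10 − 5)/(1 − 0.91) = 45.556.
The smallest integer exceeding 45.556 is 46.

k = 46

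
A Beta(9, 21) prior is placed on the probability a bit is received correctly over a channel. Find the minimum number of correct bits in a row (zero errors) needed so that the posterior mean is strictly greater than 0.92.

After k correct bits and 0 errors the posterior is Beta(9+k, 21), with mean (9+k)/(9+21+k).
Set (9+k)/(30+k) > 0.92 and solve: k > (0.92·30 − 9)/(1 − 0.92) = 232.500.
The smallest integer exceeding 232.500 is 233.

k = 233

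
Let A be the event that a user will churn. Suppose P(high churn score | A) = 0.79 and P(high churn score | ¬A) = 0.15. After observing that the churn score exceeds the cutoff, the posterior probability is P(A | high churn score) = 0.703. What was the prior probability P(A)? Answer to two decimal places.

P(A) = 0.31

Bayes' rule in odds form gives O(A|E) = O(A)·[P(E|A)/P(E|¬A)], hence O(A) = O(A|E)/LR.
Posterior odds = 0.703/(1−0.703) = 2.3670. LR = 0.79/0.15 = 5.2667.
Prior odds = 2.3670/5.2667 = 0.4494, so P(A) = 0.4494/(1+0.4494) ≈ 0.31.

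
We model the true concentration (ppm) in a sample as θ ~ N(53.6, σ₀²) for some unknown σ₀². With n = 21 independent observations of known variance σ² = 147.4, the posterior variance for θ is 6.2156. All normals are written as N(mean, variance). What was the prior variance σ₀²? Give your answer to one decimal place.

σ₀² = 54.3

For the Normal–Normal model with known σ², precisions add: τ_n = τ₀ + n/σ².
So 1/σ₀² = 1/6.2156 − 21/147.4 = 0.160886 − 0.142469 = 0.018417.
Hence σ₀² = 1/0.018417 ≈ 54.3.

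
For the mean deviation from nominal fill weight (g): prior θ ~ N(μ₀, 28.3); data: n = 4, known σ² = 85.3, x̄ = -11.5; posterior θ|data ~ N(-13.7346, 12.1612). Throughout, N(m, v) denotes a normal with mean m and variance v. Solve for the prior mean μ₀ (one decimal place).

The posterior mean is a precision-weighted average: μ_n = (τ₀μ₀ + τ_data·x̄)/(τ₀+τ_data), with τ₀=1/σ₀² and τ_data=n/σ².
Here τ₀ = 1/28.3 = 0.035336 and τ_data = 4/85.3 = 0.046893, so τ_n = 0.082229.
Rearranging for μ₀: μ₀ = (μ_n·τ_n − τ_data·x̄)/τ₀ = (-13.7346·0.082229 − 0.046893·-11.5) / 0.035336 = -0.590113/0.035336 ≈ -16.7.

μ₀ = -16.7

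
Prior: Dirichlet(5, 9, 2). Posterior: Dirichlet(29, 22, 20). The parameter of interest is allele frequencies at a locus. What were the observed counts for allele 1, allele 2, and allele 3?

counts (24, 13, 18)

For a Dirichlet(α) prior with multinomial counts c, the posterior is Dirichlet(α + c) componentwise.
Counts are posterior − prior componentwise: 29−5=24, 22−9=13, 20−2=18.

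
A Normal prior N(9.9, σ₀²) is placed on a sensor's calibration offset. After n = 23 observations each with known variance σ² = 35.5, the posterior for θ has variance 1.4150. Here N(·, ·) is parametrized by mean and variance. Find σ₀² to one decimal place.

For the Normal–Normal model with known σ², precisions add: τ_n = τ₀ + n/σ².
So 1/σ₀² = 1/1.4150 − 23/35.5 = 0.706714 − 0.647887 = 0.058827.
Hence σ₀² = 1/0.058827 ≈ 17.0.

σ₀² = 17.0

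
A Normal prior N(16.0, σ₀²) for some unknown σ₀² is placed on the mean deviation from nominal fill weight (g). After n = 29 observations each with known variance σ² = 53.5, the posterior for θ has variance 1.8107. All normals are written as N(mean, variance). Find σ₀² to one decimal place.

Posterior precision equals prior precision plus data precision: 1/σ_n² = 1/σ₀² + n/σ².
So 1/σ₀² = 1/1.8107 − 29/53.5 = 0.552273 − 0.542056 = 0.010217.
Hence σ₀² = 1/0.010217 ≈ 97.9.

σ₀² = 97.9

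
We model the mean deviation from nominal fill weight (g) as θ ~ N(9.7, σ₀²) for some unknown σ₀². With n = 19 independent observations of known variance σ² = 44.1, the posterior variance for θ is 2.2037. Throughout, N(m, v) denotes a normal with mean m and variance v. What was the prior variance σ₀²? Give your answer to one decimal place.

For the Normal–Normal model with known σ², precisions add: τ_n = τ₀ + n/σ².
So 1/σ₀² = 1/2.2037 − 19/44.1 = 0.453782 − 0.430839 = 0.022943.
Hence σ₀² = 1/0.022943 ≈ 43.6.

σ₀² = 43.6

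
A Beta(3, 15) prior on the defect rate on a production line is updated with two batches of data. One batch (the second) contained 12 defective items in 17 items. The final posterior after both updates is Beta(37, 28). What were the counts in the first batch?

22 defective items and 8 good items

Because Beta–binomial updating is additive in the counts, the combined data contributed (α_post−α_prior, β_post−β_prior) successes and failures.
Total across both batches: 37−3=34 defective items, 28−15=13 good items.
Subtract the second batch: 34−12=22 defective items and 13−5=8 good items.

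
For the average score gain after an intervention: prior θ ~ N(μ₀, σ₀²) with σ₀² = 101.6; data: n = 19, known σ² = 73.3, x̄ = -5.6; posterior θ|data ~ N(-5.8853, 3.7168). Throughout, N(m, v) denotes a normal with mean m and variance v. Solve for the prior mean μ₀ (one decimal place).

The posterior mean is a precision-weighted average: μ_n = (τ₀μ₀ + τ_data·x̄)/(τ₀+τ_data), with τ₀=1/σ₀² and τ_data=n/σ².
Here τ₀ = 1/101.6 = 0.009843 and τ_data = 19/73.3 = 0.259209, so τ_n = 0.269052.
Rearranging for μ₀: μ₀ = (μ_n·τ_n − τ_data·x̄)/τ₀ = (-5.8853·0.269052 − 0.259209·-5.6) / 0.009843 = -0.131881/0.009843 ≈ -13.4.

μ₀ = -13.4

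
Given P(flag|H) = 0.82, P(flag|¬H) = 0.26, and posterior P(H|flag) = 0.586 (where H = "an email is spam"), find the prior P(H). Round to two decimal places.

In odds form, posterior odds = prior odds × likelihood ratio, so prior odds = posterior odds ÷ LR.
Posterior odds = 0.586/(1−0.586) = 1.4155. LR = 0.82/0.26 = 3.1538.
Prior odds = 1.4155/3.1538 = 0.4488, so P(H) = 0.4488/(1+0.4488) ≈ 0.31.

P(H) = 0.31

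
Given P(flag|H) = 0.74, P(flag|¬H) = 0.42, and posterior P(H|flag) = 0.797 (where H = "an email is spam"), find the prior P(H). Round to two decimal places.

P(H) = 0.69

Bayes' rule in odds form gives O(H|E) = O(H)·[P(E|H)/P(E|¬H)], hence O(H) = O(H|E)/LR.
Posterior odds = 0.797/(1−0.797) = 3.9261. LR = 0.74/0.42 = 1.7619.
Prior odds = 3.9261/1.7619 = 2.2283, so P(H) = 2.2283/(1+2.2283) ≈ 0.69.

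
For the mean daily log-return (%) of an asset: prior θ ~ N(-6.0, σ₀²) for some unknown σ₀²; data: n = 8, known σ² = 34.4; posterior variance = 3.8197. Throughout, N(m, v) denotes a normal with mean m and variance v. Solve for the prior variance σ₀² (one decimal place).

σ₀² = 34.2

For the Normal–Normal model with known σ², precisions add: τ_n = τ₀ + n/σ².
So 1/σ₀² = 1/3.8197 − 8/34.4 = 0.261801 − 0.232558 = 0.029243.
Hence σ₀² = 1/0.029243 ≈ 34.2.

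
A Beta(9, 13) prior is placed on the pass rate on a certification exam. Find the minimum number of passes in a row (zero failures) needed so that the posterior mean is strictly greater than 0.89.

k = 97

After k passes and 0 failures the posterior is Beta(9+k, 13), with mean (9+k)/(9+13+k).
Set (9+k)/(22+k) > 0.89 and solve: k > (0.89·22 − 9)/(1 − 0.89) = 96.182.
The smallest integer exceeding 96.182 is 97.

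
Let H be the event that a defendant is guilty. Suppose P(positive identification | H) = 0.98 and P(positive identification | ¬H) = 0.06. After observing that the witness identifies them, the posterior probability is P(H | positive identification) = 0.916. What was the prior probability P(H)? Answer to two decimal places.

In odds form, posterior odds = prior odds × likelihood ratio, so prior odds = posterior odds ÷ LR.
Posterior odds = 0.916/(1−0.916) = 10.9048. LR = 0.98/0.06 = 16.3333.
Prior odds = 10.9048/16.3333 = 0.6676, so P(H) = 0.6676/(1+0.6676) ≈ 0.40.

P(H) = 0.40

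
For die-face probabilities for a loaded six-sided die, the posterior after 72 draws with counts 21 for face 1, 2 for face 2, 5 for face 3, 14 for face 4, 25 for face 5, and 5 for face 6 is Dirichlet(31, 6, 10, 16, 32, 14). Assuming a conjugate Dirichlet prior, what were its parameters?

Dirichlet(10, 4, 5, 2, 7, 9)

For a Dirichlet(α) prior with multinomial counts c, the posterior is Dirichlet(α + c) componentwise.
Subtract each count from the matching posterior parameter: 31−21=10, 6−2=4, 10−5=5, 16−14=2, 32−25=7, 14−5=9.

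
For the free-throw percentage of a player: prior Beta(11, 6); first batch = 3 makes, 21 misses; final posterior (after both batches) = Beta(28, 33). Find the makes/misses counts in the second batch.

Because Beta–binomial updating is additive in the counts, the combined data contributed (α_post−α_prior, β_post−β_prior) successes and failures.
Total across both batches: 28−11=17 makes, 33−6=27 misses.
Subtract the first batch: 17−3=14 makes and 27−21=6 misses.

14 makes and 6 misses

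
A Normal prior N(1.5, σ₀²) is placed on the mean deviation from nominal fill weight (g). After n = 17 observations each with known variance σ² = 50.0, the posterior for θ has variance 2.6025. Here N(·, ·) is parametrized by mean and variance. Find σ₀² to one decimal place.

σ₀² = 22.6

For the Normal–Normal model with known σ², precisions add: τ_n = τ₀ + n/σ².
So 1/σ₀² = 1/2.6025 − 17/50.0 = 0.384246 − 0.340000 = 0.044246.
Hence σ₀² = 1/0.044246 ≈ 22.6.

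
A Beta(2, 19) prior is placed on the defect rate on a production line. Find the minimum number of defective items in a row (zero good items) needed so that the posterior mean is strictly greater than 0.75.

After k defective items and 0 good items the posterior is Beta(2+k, 19), with mean (2+k)/(2+19+k).
Set (2+k)/(21+k) > 0.75 and solve: k > (0.75·21 − 2)/(1 − 0.75) = 55.000.
The smallest integer exceeding 55.000 is 56, and checking k=56: (58)/(77) = 0.7532 > 0.75.

k = 56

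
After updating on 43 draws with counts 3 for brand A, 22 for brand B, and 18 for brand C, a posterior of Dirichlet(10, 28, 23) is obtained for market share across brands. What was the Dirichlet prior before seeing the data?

For a Dirichlet(α) prior with multinomial counts c, the posterior is Dirichlet(α + c) componentwise.
Subtract each count from the matching posterior parameter: 10−3=7, 28−22=6, 23−18=5.

Dirichlet(7, 6, 5)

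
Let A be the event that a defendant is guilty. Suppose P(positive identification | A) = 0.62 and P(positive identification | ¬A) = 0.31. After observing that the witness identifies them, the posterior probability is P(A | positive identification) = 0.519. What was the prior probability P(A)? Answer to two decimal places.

Bayes' rule in odds form gives O(A|E) = O(A)·[P(E|A)/P(E|¬A)], hence O(A) = O(A|E)/LR.
Posterior odds = 0.519/(1−0.519) = 1.0790. LR = 0.62/0.31 = 2.0000.
Prior odds = 1.0790/2.0000 = 0.5395, so P(A) = 0.5395/(1+0.5395) ≈ 0.35.

P(A) = 0.35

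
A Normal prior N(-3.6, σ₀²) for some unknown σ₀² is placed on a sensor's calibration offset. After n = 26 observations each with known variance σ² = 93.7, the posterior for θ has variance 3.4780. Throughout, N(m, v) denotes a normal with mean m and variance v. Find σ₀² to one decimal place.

Posterior precision equals prior precision plus data precision: 1/σ_n² = 1/σ₀² + n/σ².
So 1/σ₀² = 1/3.4780 − 26/93.7 = 0.287522 − 0.277481 = 0.010041.
Hence σ₀² = 1/0.010041 ≈ 99.6.

σ₀² = 99.6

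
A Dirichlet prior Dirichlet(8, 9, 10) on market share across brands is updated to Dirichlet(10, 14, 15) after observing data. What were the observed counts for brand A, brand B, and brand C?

counts (2, 5, 5)

For a Dirichlet(α) prior with multinomial counts c, the posterior is Dirichlet(α + c) componentwise.
Counts are posterior − prior componentwise: 10−8=2, 14−9=5, 15−10=5.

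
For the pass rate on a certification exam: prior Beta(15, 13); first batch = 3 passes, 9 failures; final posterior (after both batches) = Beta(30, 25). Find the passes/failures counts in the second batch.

Because Beta–binomial updating is additive in the counts, the combined data contributed (α_post−α_prior, β_post−β_prior) successes and failures.
Total across both batches: 30−15=15 passes, 25−13=12 failures.
Subtract the first batch: 15−3=12 passes and 12−9=3 failures.

12 passes and 3 failures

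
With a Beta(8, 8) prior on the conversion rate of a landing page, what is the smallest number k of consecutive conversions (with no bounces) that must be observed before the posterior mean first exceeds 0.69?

k = 10

After k conversions and 0 bounces the posterior is Beta(8+k, 8), with mean (8+k)/(8+8+k).
Set (8+k)/(16+k) > 0.69 and solve: k > (0.69·16 − 8)/(1 − 0.69) = 9.806.
The smallest integer exceeding 9.806 is 10.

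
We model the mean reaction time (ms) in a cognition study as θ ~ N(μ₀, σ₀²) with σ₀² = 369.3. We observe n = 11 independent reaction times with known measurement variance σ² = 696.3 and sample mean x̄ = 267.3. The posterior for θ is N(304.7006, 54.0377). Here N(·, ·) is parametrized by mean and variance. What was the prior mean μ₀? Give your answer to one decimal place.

μ₀ = 522.9

The posterior mean is a precision-weighted average: μ_n = (τ₀μ₀ + τ_data·x̄)/(τ₀+τ_data), with τ₀=1/σ₀² and τ_data=n/σ².
Here τ₀ = 1/369.3 = 0.002708 and τ_data = 11/696.3 = 0.015798, so τ_n = 0.018506.
Rearranging for μ₀: μ₀ = (μ_n·τ_n − τ_data·x̄)/τ₀ = (304.7006·0.018506 − 0.015798·267.3) / 0.002708 = 1.415984/0.002708 ≈ 522.9.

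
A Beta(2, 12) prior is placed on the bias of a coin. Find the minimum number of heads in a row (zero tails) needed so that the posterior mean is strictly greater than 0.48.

k = 10

After k heads and 0 tails the posterior is Beta(2+k, 12), with mean (2+k)/(2+12+k).
Set (2+k)/(14+k) > 0.48 and solve: k > (0.48·14 − 2)/(1 − 0.48) = 9.077.
The smallest integer exceeding 9.077 is 10.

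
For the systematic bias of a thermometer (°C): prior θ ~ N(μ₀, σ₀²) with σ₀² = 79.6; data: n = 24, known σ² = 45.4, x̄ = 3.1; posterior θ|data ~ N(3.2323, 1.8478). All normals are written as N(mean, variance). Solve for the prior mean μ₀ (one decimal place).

μ₀ = 8.8

With known observation variance, the Normal–Normal posterior has precision τ_n = τ₀ + n/σ² and mean μ_n = (τ₀μ₀ + (n/σ²)x̄)/τ_n.
Here τ₀ = 1/79.6 = 0.012563 and τ_data = 24/45.4 = 0.528634, so τ_n = 0.541197.
Rearranging for μ₀: μ₀ = (μ_n·τ_n − τ_data·x̄)/τ₀ = (3.2323·0.541197 − 0.528634·3.1) / 0.012563 = 0.110546/0.012563 ≈ 8.8.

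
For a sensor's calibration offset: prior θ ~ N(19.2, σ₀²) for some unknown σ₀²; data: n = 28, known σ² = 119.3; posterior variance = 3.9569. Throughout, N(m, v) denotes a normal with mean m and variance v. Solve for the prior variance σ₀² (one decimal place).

σ₀² = 55.5

Posterior precision equals prior precision plus data precision: 1/σ_n² = 1/σ₀² + n/σ².
So 1/σ₀² = 1/3.9569 − 28/119.3 = 0.252723 − 0.234702 = 0.018021.
Hence σ₀² = 1/0.018021 ≈ 55.5.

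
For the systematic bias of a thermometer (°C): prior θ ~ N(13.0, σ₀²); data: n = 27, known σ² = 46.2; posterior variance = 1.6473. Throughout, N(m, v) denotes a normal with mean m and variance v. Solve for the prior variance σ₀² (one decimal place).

Posterior precision equals prior precision plus data precision: 1/σ_n² = 1/σ₀² + n/σ².
So 1/σ₀² = 1/1.6473 − 27/46.2 = 0.607054 − 0.584416 = 0.022638.
Hence σ₀² = 1/0.022638 ≈ 44.2.

σ₀² = 44.2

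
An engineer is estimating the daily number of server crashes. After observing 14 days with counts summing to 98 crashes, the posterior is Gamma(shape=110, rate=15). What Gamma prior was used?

A Gamma(α, β) prior (rate parametrization) on a Poisson rate with n observations summing to S gives posterior Gamma(α+S, β+n).
So α = 110 − 98 = 12 and β = 15 − 14 = 1.

Gamma(shape=12, rate=1)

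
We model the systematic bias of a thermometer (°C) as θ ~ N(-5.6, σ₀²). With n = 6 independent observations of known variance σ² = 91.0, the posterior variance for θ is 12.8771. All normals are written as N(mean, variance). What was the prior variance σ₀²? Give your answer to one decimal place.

σ₀² = 85.3

Posterior precision equals prior precision plus data precision: 1/σ_n² = 1/σ₀² + n/σ².
So 1/σ₀² = 1/12.8771 − 6/91.0 = 0.077657 − 0.065934 = 0.011723.
Hence σ₀² = 1/0.011723 ≈ 85.3.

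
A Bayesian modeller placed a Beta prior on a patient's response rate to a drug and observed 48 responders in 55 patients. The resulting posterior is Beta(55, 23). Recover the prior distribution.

Beta is conjugate to the binomial likelihood: posterior = Beta(a+s, b+f).
So a = 55 − 48 = 7 and b = 23 − 7 = 16.

Beta(7, 16)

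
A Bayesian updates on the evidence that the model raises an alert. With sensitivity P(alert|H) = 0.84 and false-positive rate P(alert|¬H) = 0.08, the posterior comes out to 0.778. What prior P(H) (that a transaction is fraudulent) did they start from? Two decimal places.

P(H) = 0.25

Bayes' rule in odds form gives O(H|E) = O(H)·[P(E|H)/P(E|¬H)], hence O(H) = O(H|E)/LR.
Posterior odds = 0.778/(1−0.778) = 3.5045. LR = 0.84/0.08 = 10.5000.
Prior odds = 3.5045/10.5000 = 0.3338, so P(H) = 0.3338/(1+0.3338) ≈ 0.25.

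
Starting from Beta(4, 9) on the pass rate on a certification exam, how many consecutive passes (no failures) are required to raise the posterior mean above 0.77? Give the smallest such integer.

After k passes and 0 failures the posterior is Beta(4+k, 9), with mean (4+k)/(4+9+k).
Set (4+k)/(13+k) > 0.77 and solve: k > (0.77·13 − 4)/(1 − 0.77) = 26.130.
The smallest integer exceeding 26.130 is 27, and checking k=27: (31)/(40) = 0.7750 > 0.77.

k = 27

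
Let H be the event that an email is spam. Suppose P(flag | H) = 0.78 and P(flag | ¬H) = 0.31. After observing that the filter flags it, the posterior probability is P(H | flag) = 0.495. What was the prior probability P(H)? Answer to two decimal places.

In odds form, posterior odds = prior odds × likelihood ratio, so prior odds = posterior odds ÷ LR.
Posterior odds = 0.495/(1−0.495) = 0.9802. LR = 0.78/0.31 = 2.5161.
Prior odds = 0.9802/2.5161 = 0.3896, so P(H) = 0.3896/(1+0.3896) ≈ 0.28.

P(H) = 0.28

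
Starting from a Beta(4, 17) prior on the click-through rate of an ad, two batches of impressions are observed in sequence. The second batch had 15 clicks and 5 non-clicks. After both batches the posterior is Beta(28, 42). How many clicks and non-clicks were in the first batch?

9 clicks and 20 non-clicks

Sequential conjugate updates are equivalent to a single update on the pooled data, so total successes = posterior α − prior α and total failures = posterior β − prior β.
Total across both batches: 28−4=24 clicks, 42−17=25 non-clicks.
Subtract the second batch: 24−15=9 clicks and 25−5=20 non-clicks.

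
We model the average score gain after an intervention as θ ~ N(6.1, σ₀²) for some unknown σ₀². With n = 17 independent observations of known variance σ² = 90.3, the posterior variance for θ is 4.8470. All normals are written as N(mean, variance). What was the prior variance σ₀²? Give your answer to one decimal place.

Posterior precision equals prior precision plus data precision: 1/σ_n² = 1/σ₀² + n/σ².
So 1/σ₀² = 1/4.8470 − 17/90.3 = 0.206313 − 0.188261 = 0.018052.
Hence σ₀² = 1/0.018052 ≈ 55.4.

σ₀² = 55.4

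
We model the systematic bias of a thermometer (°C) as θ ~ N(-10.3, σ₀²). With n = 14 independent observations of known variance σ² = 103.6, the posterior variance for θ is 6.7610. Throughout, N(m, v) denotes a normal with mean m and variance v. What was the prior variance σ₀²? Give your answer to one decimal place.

For the Normal–Normal model with known σ², precisions add: τ_n = τ₀ + n/σ².
So 1/σ₀² = 1/6.7610 − 14/103.6 = 0.147907 − 0.135135 = 0.012772.
Hence σ₀² = 1/0.012772 ≈ 78.3.

σ₀² = 78.3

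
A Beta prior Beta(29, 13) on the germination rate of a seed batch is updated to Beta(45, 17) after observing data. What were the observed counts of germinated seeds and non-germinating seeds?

16 germinated seeds and 4 non-germinating seeds

A Beta(α, β) prior with s successes and f failures in binomial data gives a Beta(α+s, β+f) posterior.
So s = 45 − 29 = 16 and f = 17 − 13 = 4.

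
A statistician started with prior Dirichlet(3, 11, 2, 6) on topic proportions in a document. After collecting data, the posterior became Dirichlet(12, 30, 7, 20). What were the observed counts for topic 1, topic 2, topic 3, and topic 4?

For a Dirichlet(α) prior with multinomial counts c, the posterior is Dirichlet(α + c) componentwise.
Counts are posterior − prior componentwise: 12−3=9, 30−11=19, 7−2=5, 20−6=14.

counts (9, 19, 5, 14)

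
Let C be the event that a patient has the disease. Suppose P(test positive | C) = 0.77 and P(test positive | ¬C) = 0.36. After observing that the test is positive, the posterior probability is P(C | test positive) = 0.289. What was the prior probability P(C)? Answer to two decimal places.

Bayes' rule in odds form gives O(C|E) = O(C)·[P(E|C)/P(E|¬C)], hence O(C) = O(C|E)/LR.
Posterior odds = 0.289/(1−0.289) = 0.4065. LR = 0.77/0.36 = 2.1389.
Prior odds = 0.4065/2.1389 = 0.1901, so P(C) = 0.1901/(1+0.1901) ≈ 0.16.

P(C) = 0.16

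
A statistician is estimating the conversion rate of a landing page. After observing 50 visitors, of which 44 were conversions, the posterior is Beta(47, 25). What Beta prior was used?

Beta(3, 19)

Beta is conjugate to the binomial likelihood: posterior = Beta(α+s, β+f).
So α = 47 − 44 = 3 and β = 25 − 6 = 19.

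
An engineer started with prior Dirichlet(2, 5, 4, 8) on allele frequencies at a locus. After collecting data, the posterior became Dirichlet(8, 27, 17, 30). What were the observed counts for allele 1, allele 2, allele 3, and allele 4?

For a Dirichlet(α) prior with multinomial counts c, the posterior is Dirichlet(α + c) componentwise.
Counts are posterior − prior componentwise: 8−2=6, 27−5=22, 17−4=13, 30−8=22.

counts (6, 22, 13, 22)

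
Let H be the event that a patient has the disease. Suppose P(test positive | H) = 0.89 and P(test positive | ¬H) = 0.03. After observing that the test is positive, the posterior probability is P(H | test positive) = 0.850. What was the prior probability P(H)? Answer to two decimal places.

P(H) = 0.16

Bayes' rule in odds form gives O(H|E) = O(H)·[P(E|H)/P(E|¬H)], hence O(H) = O(H|E)/LR.
Posterior odds = 0.850/(1−0.850) = 5.6667. LR = 0.89/0.03 = 29.6667.
Prior odds = 5.6667/29.6667 = 0.1910, so P(H) = 0.1910/(1+0.1910) ≈ 0.16.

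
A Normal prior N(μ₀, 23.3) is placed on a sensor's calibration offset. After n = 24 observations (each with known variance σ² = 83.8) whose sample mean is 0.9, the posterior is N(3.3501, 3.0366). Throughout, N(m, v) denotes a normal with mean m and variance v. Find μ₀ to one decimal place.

μ₀ = 19.7

With known observation variance, the Normal–Normal posterior has precision τ_n = τ₀ + n/σ² and mean μ_n = (τ₀μ₀ + (n/σ²)x̄)/τ_n.
Here τ₀ = 1/23.3 = 0.042918 and τ_data = 24/83.8 = 0.286396, so τ_n = 0.329314.
Rearranging for μ₀: μ₀ = (μ_n·τ_n − τ_data·x̄)/τ₀ = (3.3501·0.329314 − 0.286396·0.9) / 0.042918 = 0.845478/0.042918 ≈ 19.7.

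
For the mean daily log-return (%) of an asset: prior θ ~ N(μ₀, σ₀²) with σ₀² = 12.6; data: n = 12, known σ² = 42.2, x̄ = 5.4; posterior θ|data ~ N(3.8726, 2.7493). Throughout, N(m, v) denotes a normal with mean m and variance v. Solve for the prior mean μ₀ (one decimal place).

μ₀ = -1.6

The posterior mean is a precision-weighted average: μ_n = (τ₀μ₀ + τ_data·x̄)/(τ₀+τ_data), with τ₀=1/σ₀² and τ_data=n/σ².
Here τ₀ = 1/12.6 = 0.079365 and τ_data = 12/42.2 = 0.284360, so τ_n = 0.363725.
Rearranging for μ₀: μ₀ = (μ_n·τ_n − τ_data·x̄)/τ₀ = (3.8726·0.363725 − 0.284360·5.4) / 0.079365 = -0.126983/0.079365 ≈ -1.6.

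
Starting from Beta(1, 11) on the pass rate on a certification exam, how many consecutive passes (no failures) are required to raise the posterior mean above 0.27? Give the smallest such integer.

After k passes and 0 failures the posterior is Beta(1+k, 11), with mean (1+k)/(1+11+k).
Set (1+k)/(12+k) > 0.27 and solve: k > (0.27·12 − 1)/(1 − 0.27) = 3.068.
The smallest integer exceeding 3.068 is 4, and checking k=4: (5)/(16) = 0.3125 > 0.27.

k = 4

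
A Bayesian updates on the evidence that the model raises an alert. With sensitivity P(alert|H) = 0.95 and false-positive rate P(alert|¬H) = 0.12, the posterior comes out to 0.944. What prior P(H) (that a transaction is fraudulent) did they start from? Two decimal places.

In odds form, posterior odds = prior odds × likelihood ratio, so prior odds = posterior odds ÷ LR.
Posterior odds = 0.944/(1−0.944) = 16.8571. LR = 0.95/0.12 = 7.9167.
Prior odds = 16.8571/7.9167 = 2.1293, so P(H) = 2.1293/(1+2.1293) ≈ 0.68.

P(H) = 0.68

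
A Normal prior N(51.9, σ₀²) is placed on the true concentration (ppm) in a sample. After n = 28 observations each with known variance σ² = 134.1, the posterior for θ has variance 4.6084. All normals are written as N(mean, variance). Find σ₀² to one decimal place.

For the Normal–Normal model with known σ², precisions add: τ_n = τ₀ + n/σ².
So 1/σ₀² = 1/4.6084 − 28/134.1 = 0.216995 − 0.208799 = 0.008196.
Hence σ₀² = 1/0.008196 ≈ 122.0.

σ₀² = 122.0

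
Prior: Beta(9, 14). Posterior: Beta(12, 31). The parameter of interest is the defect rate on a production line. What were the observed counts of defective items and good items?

A Beta(α, β) prior with s successes and f failures in binomial data gives a Beta(α+s, β+f) posterior.
Match parameters: s=12−9=3, f=31−14=17.

3 defective items and 17 good items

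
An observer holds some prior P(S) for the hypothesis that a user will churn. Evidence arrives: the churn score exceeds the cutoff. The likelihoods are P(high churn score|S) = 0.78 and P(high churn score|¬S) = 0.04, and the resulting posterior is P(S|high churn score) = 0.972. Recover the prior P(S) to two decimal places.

In odds form, posterior odds = prior odds × likelihood ratio, so prior odds = posterior odds ÷ LR.
Posterior odds = 0.972/(1−0.972) = 34.7143. LR = 0.78/0.04 = 19.5000.
Prior odds = 34.7143/19.5000 = 1.7802, so P(S) = 1.7802/(1+1.7802) ≈ 0.64.

P(S) = 0.64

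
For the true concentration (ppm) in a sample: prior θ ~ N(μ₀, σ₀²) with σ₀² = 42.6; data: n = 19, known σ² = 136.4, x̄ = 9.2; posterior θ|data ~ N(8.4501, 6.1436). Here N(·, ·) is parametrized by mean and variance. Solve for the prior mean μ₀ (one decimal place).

μ₀ = 4.0

With known observation variance, the Normal–Normal posterior has precision τ_n = τ₀ + n/σ² and mean μ_n = (τ₀μ₀ + (n/σ²)x̄)/τ_n.
Here τ₀ = 1/42.6 = 0.023474 and τ_data = 19/136.4 = 0.139296, so τ_n = 0.162770.
Rearranging for μ₀: μ₀ = (μ_n·τ_n − τ_data·x̄)/τ₀ = (8.4501·0.162770 − 0.139296·9.2) / 0.023474 = 0.093900/0.023474 ≈ 4.0.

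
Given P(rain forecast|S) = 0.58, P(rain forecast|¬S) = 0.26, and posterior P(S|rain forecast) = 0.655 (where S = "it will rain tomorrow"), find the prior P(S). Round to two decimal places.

Bayes' rule in odds form gives O(S|E) = O(S)·[P(E|S)/P(E|¬S)], hence O(S) = O(S|E)/LR.
Posterior odds = 0.655/(1−0.655) = 1.8986. LR = 0.58/0.26 = 2.2308.
Prior odds = 1.8986/2.2308 = 0.8511, so P(S) = 0.8511/(1+0.8511) ≈ 0.46.

P(S) = 0.46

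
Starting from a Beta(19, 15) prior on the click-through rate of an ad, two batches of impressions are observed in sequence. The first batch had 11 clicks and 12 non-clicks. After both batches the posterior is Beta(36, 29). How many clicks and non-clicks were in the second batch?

6 clicks and 2 non-clicks

Sequential conjugate updates are equivalent to a single update on the pooled data, so total successes = posterior α − prior α and total failures = posterior β − prior β.
Total across both batches: 36−19=17 clicks, 29−15=14 non-clicks.
Subtract the first batch: 17−11=6 clicks and 14−12=2 non-clicks.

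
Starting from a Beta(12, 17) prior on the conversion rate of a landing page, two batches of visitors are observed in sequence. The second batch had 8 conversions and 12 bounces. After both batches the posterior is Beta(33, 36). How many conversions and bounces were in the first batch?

13 conversions and 7 bounces

Because Beta–binomial updating is additive in the counts, the combined data contributed (α_post−α_prior, β_post−β_prior) successes and failures.
Total across both batches: 33−12=21 conversions, 36−17=19 bounces.
Subtract the second batch: 21−8=13 conversions and 19−12=7 bounces.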